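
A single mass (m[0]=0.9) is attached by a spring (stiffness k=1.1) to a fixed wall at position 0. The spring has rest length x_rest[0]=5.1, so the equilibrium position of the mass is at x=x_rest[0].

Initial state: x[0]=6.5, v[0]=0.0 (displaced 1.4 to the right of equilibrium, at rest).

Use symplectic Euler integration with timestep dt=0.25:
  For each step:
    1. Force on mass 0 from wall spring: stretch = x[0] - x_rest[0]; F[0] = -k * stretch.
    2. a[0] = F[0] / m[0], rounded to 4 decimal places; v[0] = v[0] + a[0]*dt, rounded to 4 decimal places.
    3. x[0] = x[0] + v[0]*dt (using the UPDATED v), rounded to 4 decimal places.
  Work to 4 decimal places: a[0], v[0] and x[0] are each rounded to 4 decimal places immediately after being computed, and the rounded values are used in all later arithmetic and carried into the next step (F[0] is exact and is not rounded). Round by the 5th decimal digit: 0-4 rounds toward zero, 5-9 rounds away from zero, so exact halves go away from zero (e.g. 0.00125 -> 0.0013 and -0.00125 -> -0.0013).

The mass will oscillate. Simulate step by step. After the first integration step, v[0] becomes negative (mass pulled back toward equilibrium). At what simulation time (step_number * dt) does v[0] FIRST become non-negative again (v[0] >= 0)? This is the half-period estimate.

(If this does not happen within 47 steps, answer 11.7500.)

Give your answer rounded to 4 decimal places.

Answer: 3.0000

Derivation:
Step 0: x=[6.5000] v=[0.0000]
Step 1: x=[6.3931] v=[-0.4278]
Step 2: x=[6.1874] v=[-0.8229]
Step 3: x=[5.8986] v=[-1.1552]
Step 4: x=[5.5488] v=[-1.3992]
Step 5: x=[5.1647] v=[-1.5363]
Step 6: x=[4.7757] v=[-1.5561]
Step 7: x=[4.4115] v=[-1.4570]
Step 8: x=[4.0999] v=[-1.2466]
Step 9: x=[3.8647] v=[-0.9410]
Step 10: x=[3.7238] v=[-0.5636]
Step 11: x=[3.6880] v=[-0.1431]
Step 12: x=[3.7601] v=[0.2884]
First v>=0 after going negative at step 12, time=3.0000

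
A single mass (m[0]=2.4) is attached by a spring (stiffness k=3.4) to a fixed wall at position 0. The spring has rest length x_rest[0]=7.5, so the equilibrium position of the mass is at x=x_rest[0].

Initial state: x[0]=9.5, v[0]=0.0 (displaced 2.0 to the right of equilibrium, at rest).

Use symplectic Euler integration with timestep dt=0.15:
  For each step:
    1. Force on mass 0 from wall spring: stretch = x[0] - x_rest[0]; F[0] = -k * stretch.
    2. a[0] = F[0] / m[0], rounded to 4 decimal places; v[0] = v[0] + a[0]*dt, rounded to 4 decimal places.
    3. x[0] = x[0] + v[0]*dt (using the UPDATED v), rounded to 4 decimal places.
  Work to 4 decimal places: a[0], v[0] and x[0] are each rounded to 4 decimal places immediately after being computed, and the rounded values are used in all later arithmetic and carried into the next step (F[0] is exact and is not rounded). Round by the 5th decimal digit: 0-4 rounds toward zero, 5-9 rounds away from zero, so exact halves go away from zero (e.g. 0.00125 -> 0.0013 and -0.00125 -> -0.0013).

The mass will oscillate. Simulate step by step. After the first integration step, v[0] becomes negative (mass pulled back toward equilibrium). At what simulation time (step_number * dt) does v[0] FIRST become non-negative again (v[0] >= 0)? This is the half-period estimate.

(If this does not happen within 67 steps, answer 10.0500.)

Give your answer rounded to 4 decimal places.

Step 0: x=[9.5000] v=[0.0000]
Step 1: x=[9.4363] v=[-0.4250]
Step 2: x=[9.3108] v=[-0.8365]
Step 3: x=[9.1276] v=[-1.2213]
Step 4: x=[8.8925] v=[-1.5672]
Step 5: x=[8.6130] v=[-1.8631]
Step 6: x=[8.2981] v=[-2.0996]
Step 7: x=[7.9577] v=[-2.2692]
Step 8: x=[7.6027] v=[-2.3665]
Step 9: x=[7.2445] v=[-2.3883]
Step 10: x=[6.8944] v=[-2.3340]
Step 11: x=[6.5636] v=[-2.2053]
Step 12: x=[6.2627] v=[-2.0063]
Step 13: x=[6.0012] v=[-1.7434]
Step 14: x=[5.7875] v=[-1.4249]
Step 15: x=[5.6284] v=[-1.0610]
Step 16: x=[5.5289] v=[-0.6633]
Step 17: x=[5.4922] v=[-0.2444]
Step 18: x=[5.5195] v=[0.1823]
First v>=0 after going negative at step 18, time=2.7000

Answer: 2.7000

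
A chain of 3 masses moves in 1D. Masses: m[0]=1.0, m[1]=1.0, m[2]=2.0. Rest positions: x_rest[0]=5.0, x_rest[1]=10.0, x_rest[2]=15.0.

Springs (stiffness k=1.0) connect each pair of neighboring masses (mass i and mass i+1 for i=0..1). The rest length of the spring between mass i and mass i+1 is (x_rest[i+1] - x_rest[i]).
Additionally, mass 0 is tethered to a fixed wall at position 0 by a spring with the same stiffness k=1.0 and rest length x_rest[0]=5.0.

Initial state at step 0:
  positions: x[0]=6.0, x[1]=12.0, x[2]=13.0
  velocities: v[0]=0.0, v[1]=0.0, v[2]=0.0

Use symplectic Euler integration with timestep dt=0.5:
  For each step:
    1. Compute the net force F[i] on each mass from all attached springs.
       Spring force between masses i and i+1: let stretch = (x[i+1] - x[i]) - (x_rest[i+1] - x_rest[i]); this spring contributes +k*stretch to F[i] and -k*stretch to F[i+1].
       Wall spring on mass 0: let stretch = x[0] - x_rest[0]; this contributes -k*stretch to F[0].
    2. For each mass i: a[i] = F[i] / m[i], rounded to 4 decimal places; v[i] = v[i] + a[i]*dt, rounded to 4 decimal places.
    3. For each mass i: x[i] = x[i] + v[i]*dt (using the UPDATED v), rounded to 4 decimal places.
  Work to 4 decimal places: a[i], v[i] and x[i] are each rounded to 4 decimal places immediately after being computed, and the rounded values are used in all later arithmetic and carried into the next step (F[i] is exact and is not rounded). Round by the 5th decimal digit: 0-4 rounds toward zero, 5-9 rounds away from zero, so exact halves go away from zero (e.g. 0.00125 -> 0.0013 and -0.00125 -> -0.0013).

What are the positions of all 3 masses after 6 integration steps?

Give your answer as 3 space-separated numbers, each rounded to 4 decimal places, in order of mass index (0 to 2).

Step 0: x=[6.0000 12.0000 13.0000] v=[0.0000 0.0000 0.0000]
Step 1: x=[6.0000 10.7500 13.5000] v=[0.0000 -2.5000 1.0000]
Step 2: x=[5.6875 9.0000 14.2813] v=[-0.6250 -3.5000 1.5625]
Step 3: x=[4.7813 7.7422 15.0274] v=[-1.8125 -2.5156 1.4922]
Step 4: x=[3.4200 7.5655 15.4879] v=[-2.7227 -0.3535 0.9209]
Step 5: x=[2.2400 8.3330 15.5831] v=[-2.3600 1.5350 0.1903]
Step 6: x=[2.0233 9.3898 15.3970] v=[-0.4335 2.1136 -0.3723]

Answer: 2.0233 9.3898 15.3970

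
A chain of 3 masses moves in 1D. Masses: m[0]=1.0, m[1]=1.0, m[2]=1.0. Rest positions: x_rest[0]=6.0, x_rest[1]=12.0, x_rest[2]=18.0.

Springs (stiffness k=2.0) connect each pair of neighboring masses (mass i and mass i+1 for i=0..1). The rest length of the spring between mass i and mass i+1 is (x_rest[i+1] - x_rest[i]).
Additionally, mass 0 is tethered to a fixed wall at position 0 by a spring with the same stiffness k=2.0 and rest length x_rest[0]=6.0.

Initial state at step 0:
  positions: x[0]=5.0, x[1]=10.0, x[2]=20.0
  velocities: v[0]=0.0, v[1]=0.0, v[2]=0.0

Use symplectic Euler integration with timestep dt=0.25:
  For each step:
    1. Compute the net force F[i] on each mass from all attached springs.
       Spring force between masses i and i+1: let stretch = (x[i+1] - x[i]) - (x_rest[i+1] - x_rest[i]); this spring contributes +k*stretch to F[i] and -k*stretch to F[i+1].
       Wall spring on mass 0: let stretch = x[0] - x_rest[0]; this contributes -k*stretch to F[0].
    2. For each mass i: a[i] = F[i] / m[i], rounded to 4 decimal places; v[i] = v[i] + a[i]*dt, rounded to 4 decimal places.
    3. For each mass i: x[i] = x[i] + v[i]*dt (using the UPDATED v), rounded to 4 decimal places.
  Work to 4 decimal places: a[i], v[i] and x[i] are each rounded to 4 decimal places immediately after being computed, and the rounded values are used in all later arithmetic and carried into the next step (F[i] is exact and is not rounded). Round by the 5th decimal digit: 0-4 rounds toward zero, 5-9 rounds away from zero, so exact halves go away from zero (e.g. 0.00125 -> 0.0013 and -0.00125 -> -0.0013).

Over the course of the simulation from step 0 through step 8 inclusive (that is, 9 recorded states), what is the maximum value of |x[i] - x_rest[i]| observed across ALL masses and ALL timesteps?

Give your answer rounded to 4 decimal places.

Answer: 2.2490

Derivation:
Step 0: x=[5.0000 10.0000 20.0000] v=[0.0000 0.0000 0.0000]
Step 1: x=[5.0000 10.6250 19.5000] v=[0.0000 2.5000 -2.0000]
Step 2: x=[5.0781 11.6563 18.6406] v=[0.3125 4.1250 -3.4375]
Step 3: x=[5.3438 12.7383 17.6582] v=[1.0626 4.3281 -3.9297]
Step 4: x=[5.8658 13.5110 16.8108] v=[2.0880 3.0908 -3.3897]
Step 5: x=[6.6102 13.7405 16.3009] v=[2.9777 0.9181 -2.0396]
Step 6: x=[7.4197 13.3988 16.2210] v=[3.2378 -1.3669 -0.3198]
Step 7: x=[8.0491 12.6625 16.5383] v=[2.5175 -2.9454 1.2691]
Step 8: x=[8.2490 11.8340 17.1211] v=[0.7997 -3.3142 2.3312]
Max displacement = 2.2490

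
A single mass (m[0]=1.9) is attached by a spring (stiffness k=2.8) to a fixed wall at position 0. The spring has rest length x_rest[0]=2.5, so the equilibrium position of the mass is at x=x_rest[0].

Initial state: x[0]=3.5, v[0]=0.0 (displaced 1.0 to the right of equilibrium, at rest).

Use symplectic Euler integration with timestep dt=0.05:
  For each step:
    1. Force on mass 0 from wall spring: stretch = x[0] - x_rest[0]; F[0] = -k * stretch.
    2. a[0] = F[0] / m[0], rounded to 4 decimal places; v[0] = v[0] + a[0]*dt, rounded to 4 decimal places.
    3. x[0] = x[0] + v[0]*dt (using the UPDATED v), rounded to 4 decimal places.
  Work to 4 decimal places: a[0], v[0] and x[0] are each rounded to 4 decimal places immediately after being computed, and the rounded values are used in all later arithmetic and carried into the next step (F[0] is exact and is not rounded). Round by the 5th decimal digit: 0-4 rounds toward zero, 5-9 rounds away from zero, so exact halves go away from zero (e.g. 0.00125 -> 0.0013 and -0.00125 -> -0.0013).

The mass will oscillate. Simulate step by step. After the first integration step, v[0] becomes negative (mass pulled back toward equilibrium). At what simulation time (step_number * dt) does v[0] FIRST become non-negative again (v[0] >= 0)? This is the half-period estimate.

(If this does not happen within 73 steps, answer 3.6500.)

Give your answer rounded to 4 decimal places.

Step 0: x=[3.5000] v=[0.0000]
Step 1: x=[3.4963] v=[-0.0737]
Step 2: x=[3.4889] v=[-0.1471]
Step 3: x=[3.4779] v=[-0.2200]
Step 4: x=[3.4633] v=[-0.2921]
Step 5: x=[3.4451] v=[-0.3631]
Step 6: x=[3.4235] v=[-0.4327]
Step 7: x=[3.3985] v=[-0.5007]
Step 8: x=[3.3702] v=[-0.5669]
Step 9: x=[3.3387] v=[-0.6310]
Step 10: x=[3.3041] v=[-0.6928]
Step 11: x=[3.2665] v=[-0.7521]
Step 12: x=[3.2261] v=[-0.8086]
Step 13: x=[3.1830] v=[-0.8621]
Step 14: x=[3.1374] v=[-0.9124]
Step 15: x=[3.0894] v=[-0.9594]
Step 16: x=[3.0393] v=[-1.0028]
Step 17: x=[2.9872] v=[-1.0425]
Step 18: x=[2.9333] v=[-1.0784]
Step 19: x=[2.8778] v=[-1.1103]
Step 20: x=[2.8209] v=[-1.1381]
Step 21: x=[2.7628] v=[-1.1617]
Step 22: x=[2.7037] v=[-1.1811]
Step 23: x=[2.6439] v=[-1.1961]
Step 24: x=[2.5836] v=[-1.2067]
Step 25: x=[2.5230] v=[-1.2129]
Step 26: x=[2.4623] v=[-1.2146]
Step 27: x=[2.4017] v=[-1.2118]
Step 28: x=[2.3415] v=[-1.2046]
Step 29: x=[2.2819] v=[-1.1929]
Step 30: x=[2.2231] v=[-1.1768]
Step 31: x=[2.1653] v=[-1.1564]
Step 32: x=[2.1087] v=[-1.1317]
Step 33: x=[2.0536] v=[-1.1029]
Step 34: x=[2.0001] v=[-1.0700]
Step 35: x=[1.9484] v=[-1.0332]
Step 36: x=[1.8988] v=[-0.9926]
Step 37: x=[1.8514] v=[-0.9483]
Step 38: x=[1.8064] v=[-0.9005]
Step 39: x=[1.7639] v=[-0.8494]
Step 40: x=[1.7241] v=[-0.7952]
Step 41: x=[1.6872] v=[-0.7380]
Step 42: x=[1.6533] v=[-0.6781]
Step 43: x=[1.6225] v=[-0.6157]
Step 44: x=[1.5950] v=[-0.5510]
Step 45: x=[1.5708] v=[-0.4843]
Step 46: x=[1.5500] v=[-0.4158]
Step 47: x=[1.5327] v=[-0.3458]
Step 48: x=[1.5190] v=[-0.2745]
Step 49: x=[1.5089] v=[-0.2022]
Step 50: x=[1.5024] v=[-0.1292]
Step 51: x=[1.4996] v=[-0.0557]
Step 52: x=[1.5005] v=[0.0180]
First v>=0 after going negative at step 52, time=2.6000

Answer: 2.6000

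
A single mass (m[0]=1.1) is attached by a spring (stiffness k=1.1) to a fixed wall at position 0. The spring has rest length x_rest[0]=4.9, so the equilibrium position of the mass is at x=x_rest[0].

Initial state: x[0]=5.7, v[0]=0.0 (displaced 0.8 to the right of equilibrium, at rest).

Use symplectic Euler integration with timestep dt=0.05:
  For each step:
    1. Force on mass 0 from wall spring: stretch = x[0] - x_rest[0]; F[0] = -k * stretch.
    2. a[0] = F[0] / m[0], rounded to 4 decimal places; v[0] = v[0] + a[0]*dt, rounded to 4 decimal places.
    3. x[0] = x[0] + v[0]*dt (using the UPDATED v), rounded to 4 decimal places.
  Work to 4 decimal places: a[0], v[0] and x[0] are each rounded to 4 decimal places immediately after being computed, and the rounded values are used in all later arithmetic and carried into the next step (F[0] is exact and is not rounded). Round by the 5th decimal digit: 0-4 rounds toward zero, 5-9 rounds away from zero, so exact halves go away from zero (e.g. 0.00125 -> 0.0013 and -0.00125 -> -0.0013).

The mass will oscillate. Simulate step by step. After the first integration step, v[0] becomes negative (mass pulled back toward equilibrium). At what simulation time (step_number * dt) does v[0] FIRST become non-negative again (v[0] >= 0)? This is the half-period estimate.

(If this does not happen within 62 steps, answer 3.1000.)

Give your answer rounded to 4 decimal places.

Answer: 3.1000

Derivation:
Step 0: x=[5.7000] v=[0.0000]
Step 1: x=[5.6980] v=[-0.0400]
Step 2: x=[5.6940] v=[-0.0799]
Step 3: x=[5.6880] v=[-0.1196]
Step 4: x=[5.6801] v=[-0.1590]
Step 5: x=[5.6702] v=[-0.1980]
Step 6: x=[5.6584] v=[-0.2365]
Step 7: x=[5.6447] v=[-0.2744]
Step 8: x=[5.6291] v=[-0.3116]
Step 9: x=[5.6117] v=[-0.3481]
Step 10: x=[5.5925] v=[-0.3837]
Step 11: x=[5.5716] v=[-0.4183]
Step 12: x=[5.5490] v=[-0.4519]
Step 13: x=[5.5248] v=[-0.4844]
Step 14: x=[5.4990] v=[-0.5156]
Step 15: x=[5.4717] v=[-0.5456]
Step 16: x=[5.4430] v=[-0.5742]
Step 17: x=[5.4129] v=[-0.6014]
Step 18: x=[5.3816] v=[-0.6270]
Step 19: x=[5.3490] v=[-0.6511]
Step 20: x=[5.3153] v=[-0.6736]
Step 21: x=[5.2806] v=[-0.6944]
Step 22: x=[5.2449] v=[-0.7134]
Step 23: x=[5.2084] v=[-0.7306]
Step 24: x=[5.1711] v=[-0.7460]
Step 25: x=[5.1331] v=[-0.7596]
Step 26: x=[5.0945] v=[-0.7713]
Step 27: x=[5.0555] v=[-0.7810]
Step 28: x=[5.0161] v=[-0.7888]
Step 29: x=[4.9764] v=[-0.7946]
Step 30: x=[4.9365] v=[-0.7984]
Step 31: x=[4.8965] v=[-0.8002]
Step 32: x=[4.8565] v=[-0.8000]
Step 33: x=[4.8166] v=[-0.7978]
Step 34: x=[4.7769] v=[-0.7936]
Step 35: x=[4.7375] v=[-0.7874]
Step 36: x=[4.6985] v=[-0.7793]
Step 37: x=[4.6600] v=[-0.7692]
Step 38: x=[4.6221] v=[-0.7572]
Step 39: x=[4.5849] v=[-0.7433]
Step 40: x=[4.5485] v=[-0.7275]
Step 41: x=[4.5130] v=[-0.7099]
Step 42: x=[4.4785] v=[-0.6906]
Step 43: x=[4.4450] v=[-0.6695]
Step 44: x=[4.4127] v=[-0.6468]
Step 45: x=[4.3816] v=[-0.6224]
Step 46: x=[4.3518] v=[-0.5965]
Step 47: x=[4.3233] v=[-0.5691]
Step 48: x=[4.2963] v=[-0.5403]
Step 49: x=[4.2708] v=[-0.5101]
Step 50: x=[4.2469] v=[-0.4786]
Step 51: x=[4.2246] v=[-0.4459]
Step 52: x=[4.2040] v=[-0.4121]
Step 53: x=[4.1851] v=[-0.3773]
Step 54: x=[4.1680] v=[-0.3416]
Step 55: x=[4.1528] v=[-0.3050]
Step 56: x=[4.1394] v=[-0.2676]
Step 57: x=[4.1279] v=[-0.2296]
Step 58: x=[4.1184] v=[-0.1910]
Step 59: x=[4.1108] v=[-0.1519]
Step 60: x=[4.1052] v=[-0.1124]
Step 61: x=[4.1016] v=[-0.0727]
Step 62: x=[4.1000] v=[-0.0328]
v[0] did not become non-negative within 62 steps; using fallback time=3.1000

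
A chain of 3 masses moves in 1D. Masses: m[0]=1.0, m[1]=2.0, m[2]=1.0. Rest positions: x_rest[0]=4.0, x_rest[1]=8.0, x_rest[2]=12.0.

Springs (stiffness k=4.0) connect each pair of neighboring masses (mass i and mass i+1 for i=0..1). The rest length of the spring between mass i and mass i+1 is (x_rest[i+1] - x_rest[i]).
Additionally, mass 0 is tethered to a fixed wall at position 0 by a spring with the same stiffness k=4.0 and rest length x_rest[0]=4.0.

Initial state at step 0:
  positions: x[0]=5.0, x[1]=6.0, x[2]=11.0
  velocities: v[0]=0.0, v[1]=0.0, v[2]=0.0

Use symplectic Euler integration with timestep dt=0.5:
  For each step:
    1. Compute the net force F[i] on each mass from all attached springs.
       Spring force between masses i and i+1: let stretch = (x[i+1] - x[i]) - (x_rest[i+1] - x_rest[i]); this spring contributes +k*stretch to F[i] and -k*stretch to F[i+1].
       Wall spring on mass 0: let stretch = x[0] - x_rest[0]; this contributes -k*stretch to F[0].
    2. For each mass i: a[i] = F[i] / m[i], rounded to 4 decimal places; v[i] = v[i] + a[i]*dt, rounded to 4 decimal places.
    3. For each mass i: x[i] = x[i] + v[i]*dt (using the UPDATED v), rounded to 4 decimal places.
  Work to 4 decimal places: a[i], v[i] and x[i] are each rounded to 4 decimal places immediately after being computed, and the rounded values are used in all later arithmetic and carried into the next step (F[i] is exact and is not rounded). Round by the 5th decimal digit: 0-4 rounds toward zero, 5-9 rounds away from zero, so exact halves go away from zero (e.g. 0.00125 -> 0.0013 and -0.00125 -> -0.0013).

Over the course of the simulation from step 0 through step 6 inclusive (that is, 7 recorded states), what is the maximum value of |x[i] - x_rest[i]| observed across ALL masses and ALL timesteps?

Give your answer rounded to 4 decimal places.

Step 0: x=[5.0000 6.0000 11.0000] v=[0.0000 0.0000 0.0000]
Step 1: x=[1.0000 8.0000 10.0000] v=[-8.0000 4.0000 -2.0000]
Step 2: x=[3.0000 7.5000 11.0000] v=[4.0000 -1.0000 2.0000]
Step 3: x=[6.5000 6.5000 12.5000] v=[7.0000 -2.0000 3.0000]
Step 4: x=[3.5000 8.5000 12.0000] v=[-6.0000 4.0000 -1.0000]
Step 5: x=[2.0000 9.7500 12.0000] v=[-3.0000 2.5000 0.0000]
Step 6: x=[6.2500 8.2500 13.7500] v=[8.5000 -3.0000 3.5000]
Max displacement = 3.0000

Answer: 3.0000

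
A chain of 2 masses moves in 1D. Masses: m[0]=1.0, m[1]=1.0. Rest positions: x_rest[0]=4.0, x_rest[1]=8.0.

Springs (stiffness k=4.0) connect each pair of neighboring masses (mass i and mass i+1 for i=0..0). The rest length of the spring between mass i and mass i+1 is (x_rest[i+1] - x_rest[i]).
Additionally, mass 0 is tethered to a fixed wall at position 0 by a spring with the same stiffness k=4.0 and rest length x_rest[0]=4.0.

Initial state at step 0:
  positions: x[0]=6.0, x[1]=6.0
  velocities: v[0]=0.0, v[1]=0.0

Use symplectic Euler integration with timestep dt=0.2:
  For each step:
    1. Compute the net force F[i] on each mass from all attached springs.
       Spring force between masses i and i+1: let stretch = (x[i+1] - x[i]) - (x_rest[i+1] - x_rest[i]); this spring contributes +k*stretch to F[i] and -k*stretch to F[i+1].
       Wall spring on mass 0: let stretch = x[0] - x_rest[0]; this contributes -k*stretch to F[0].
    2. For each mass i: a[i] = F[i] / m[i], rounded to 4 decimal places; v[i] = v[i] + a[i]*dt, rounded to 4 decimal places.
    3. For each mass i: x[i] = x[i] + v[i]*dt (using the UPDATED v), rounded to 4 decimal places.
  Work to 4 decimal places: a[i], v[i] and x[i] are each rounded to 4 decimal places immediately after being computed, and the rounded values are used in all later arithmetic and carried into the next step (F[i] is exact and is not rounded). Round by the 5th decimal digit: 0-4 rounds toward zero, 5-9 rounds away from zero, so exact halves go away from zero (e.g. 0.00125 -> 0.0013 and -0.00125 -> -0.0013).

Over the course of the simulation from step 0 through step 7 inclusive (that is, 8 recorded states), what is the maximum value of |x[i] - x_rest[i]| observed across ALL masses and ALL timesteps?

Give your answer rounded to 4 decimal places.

Step 0: x=[6.0000 6.0000] v=[0.0000 0.0000]
Step 1: x=[5.0400 6.6400] v=[-4.8000 3.2000]
Step 2: x=[3.5296 7.6640] v=[-7.5520 5.1200]
Step 3: x=[2.1160 8.6665] v=[-7.0682 5.0125]
Step 4: x=[1.4119 9.2609] v=[-3.5206 2.9721]
Step 5: x=[1.7377 9.2395] v=[1.6291 -0.1071]
Step 6: x=[2.9858 8.6578] v=[6.2404 -2.9085]
Step 7: x=[4.6637 7.8086] v=[8.3894 -4.2461]
Max displacement = 2.5881

Answer: 2.5881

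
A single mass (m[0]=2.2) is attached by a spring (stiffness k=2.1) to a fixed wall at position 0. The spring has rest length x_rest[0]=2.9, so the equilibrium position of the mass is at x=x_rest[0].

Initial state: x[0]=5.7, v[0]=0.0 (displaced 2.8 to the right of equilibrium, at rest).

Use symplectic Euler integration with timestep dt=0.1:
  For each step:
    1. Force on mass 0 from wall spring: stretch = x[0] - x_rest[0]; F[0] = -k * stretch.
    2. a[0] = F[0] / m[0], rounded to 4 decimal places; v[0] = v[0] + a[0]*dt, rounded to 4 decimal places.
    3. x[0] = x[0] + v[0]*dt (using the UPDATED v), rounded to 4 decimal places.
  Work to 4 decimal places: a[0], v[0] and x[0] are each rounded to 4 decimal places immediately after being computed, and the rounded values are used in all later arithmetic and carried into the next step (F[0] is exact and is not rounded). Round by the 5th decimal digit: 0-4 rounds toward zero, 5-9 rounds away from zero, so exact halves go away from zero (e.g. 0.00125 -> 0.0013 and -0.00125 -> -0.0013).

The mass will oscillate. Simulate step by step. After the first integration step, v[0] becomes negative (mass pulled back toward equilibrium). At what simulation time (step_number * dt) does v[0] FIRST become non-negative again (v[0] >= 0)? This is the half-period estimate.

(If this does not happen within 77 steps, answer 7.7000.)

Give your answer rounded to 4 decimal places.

Step 0: x=[5.7000] v=[0.0000]
Step 1: x=[5.6733] v=[-0.2673]
Step 2: x=[5.6201] v=[-0.5320]
Step 3: x=[5.5409] v=[-0.7917]
Step 4: x=[5.4365] v=[-1.0438]
Step 5: x=[5.3079] v=[-1.2859]
Step 6: x=[5.1563] v=[-1.5158]
Step 7: x=[4.9832] v=[-1.7312]
Step 8: x=[4.7902] v=[-1.9301]
Step 9: x=[4.5792] v=[-2.1105]
Step 10: x=[4.3521] v=[-2.2708]
Step 11: x=[4.1112] v=[-2.4094]
Step 12: x=[3.8587] v=[-2.5250]
Step 13: x=[3.5971] v=[-2.6165]
Step 14: x=[3.3288] v=[-2.6830]
Step 15: x=[3.0564] v=[-2.7239]
Step 16: x=[2.7825] v=[-2.7388]
Step 17: x=[2.5097] v=[-2.7276]
Step 18: x=[2.2407] v=[-2.6903]
Step 19: x=[1.9780] v=[-2.6274]
Step 20: x=[1.7241] v=[-2.5394]
Step 21: x=[1.4814] v=[-2.4272]
Step 22: x=[1.2522] v=[-2.2918]
Step 23: x=[1.0388] v=[-2.1345]
Step 24: x=[0.8431] v=[-1.9568]
Step 25: x=[0.6671] v=[-1.7605]
Step 26: x=[0.5124] v=[-1.5474]
Step 27: x=[0.3805] v=[-1.3195]
Step 28: x=[0.2726] v=[-1.0790]
Step 29: x=[0.1898] v=[-0.8282]
Step 30: x=[0.1329] v=[-0.5695]
Step 31: x=[0.1024] v=[-0.3054]
Step 32: x=[0.0986] v=[-0.0384]
Step 33: x=[0.1215] v=[0.2290]
First v>=0 after going negative at step 33, time=3.3000

Answer: 3.3000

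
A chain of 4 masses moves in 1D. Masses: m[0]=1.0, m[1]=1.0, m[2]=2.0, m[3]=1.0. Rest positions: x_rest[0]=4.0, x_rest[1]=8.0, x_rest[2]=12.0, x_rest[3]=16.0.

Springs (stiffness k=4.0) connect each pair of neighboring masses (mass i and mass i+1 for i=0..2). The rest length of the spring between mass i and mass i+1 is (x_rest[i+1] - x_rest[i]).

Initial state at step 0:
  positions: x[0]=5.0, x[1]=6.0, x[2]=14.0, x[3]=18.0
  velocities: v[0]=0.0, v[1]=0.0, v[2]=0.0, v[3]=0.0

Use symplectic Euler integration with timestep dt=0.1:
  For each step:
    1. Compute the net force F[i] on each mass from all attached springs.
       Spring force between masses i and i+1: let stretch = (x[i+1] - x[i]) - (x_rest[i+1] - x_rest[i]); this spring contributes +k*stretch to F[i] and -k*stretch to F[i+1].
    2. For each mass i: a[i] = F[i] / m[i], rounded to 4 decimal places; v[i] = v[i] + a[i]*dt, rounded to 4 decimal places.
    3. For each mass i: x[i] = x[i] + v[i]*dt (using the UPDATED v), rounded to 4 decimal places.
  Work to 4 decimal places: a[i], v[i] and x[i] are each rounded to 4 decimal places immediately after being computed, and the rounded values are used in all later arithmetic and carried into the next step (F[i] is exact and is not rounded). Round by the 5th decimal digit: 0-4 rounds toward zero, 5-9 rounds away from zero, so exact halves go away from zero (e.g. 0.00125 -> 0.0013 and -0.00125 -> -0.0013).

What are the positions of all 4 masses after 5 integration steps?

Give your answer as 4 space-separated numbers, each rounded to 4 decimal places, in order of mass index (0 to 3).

Answer: 3.7099 9.2284 13.0804 17.9009

Derivation:
Step 0: x=[5.0000 6.0000 14.0000 18.0000] v=[0.0000 0.0000 0.0000 0.0000]
Step 1: x=[4.8800 6.2800 13.9200 18.0000] v=[-1.2000 2.8000 -0.8000 0.0000]
Step 2: x=[4.6560 6.8096 13.7688 17.9968] v=[-2.2400 5.2960 -1.5120 -0.0320]
Step 3: x=[4.3581 7.5314 13.5630 17.9845] v=[-2.9786 7.2182 -2.0582 -0.1232]
Step 4: x=[4.0272 8.3676 13.3250 17.9553] v=[-3.3093 8.3615 -2.3802 -0.2918]
Step 5: x=[3.7099 9.2284 13.0804 17.9009] v=[-3.1731 8.6083 -2.4456 -0.5439]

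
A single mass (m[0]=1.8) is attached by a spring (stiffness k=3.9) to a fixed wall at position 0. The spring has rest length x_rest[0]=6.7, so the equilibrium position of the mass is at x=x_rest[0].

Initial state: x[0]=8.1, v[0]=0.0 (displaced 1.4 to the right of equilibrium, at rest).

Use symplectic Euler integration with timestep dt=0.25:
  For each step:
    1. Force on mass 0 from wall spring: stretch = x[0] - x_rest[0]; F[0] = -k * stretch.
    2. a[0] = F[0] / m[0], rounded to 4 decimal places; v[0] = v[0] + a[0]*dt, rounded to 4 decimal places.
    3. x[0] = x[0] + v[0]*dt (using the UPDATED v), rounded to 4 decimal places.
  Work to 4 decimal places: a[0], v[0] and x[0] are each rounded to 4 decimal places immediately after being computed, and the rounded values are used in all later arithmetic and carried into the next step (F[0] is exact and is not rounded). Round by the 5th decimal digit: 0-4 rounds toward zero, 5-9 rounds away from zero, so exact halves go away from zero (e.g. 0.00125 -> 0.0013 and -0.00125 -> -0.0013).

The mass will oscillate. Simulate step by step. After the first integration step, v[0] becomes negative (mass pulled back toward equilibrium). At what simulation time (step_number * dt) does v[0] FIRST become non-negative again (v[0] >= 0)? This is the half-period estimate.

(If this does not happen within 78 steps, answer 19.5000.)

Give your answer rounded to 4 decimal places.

Step 0: x=[8.1000] v=[0.0000]
Step 1: x=[7.9104] v=[-0.7583]
Step 2: x=[7.5569] v=[-1.4139]
Step 3: x=[7.0874] v=[-1.8781]
Step 4: x=[6.5654] v=[-2.0880]
Step 5: x=[6.0616] v=[-2.0151]
Step 6: x=[5.6443] v=[-1.6693]
Step 7: x=[5.3699] v=[-1.0975]
Step 8: x=[5.2757] v=[-0.3770]
Step 9: x=[5.3743] v=[0.3945]
First v>=0 after going negative at step 9, time=2.2500

Answer: 2.2500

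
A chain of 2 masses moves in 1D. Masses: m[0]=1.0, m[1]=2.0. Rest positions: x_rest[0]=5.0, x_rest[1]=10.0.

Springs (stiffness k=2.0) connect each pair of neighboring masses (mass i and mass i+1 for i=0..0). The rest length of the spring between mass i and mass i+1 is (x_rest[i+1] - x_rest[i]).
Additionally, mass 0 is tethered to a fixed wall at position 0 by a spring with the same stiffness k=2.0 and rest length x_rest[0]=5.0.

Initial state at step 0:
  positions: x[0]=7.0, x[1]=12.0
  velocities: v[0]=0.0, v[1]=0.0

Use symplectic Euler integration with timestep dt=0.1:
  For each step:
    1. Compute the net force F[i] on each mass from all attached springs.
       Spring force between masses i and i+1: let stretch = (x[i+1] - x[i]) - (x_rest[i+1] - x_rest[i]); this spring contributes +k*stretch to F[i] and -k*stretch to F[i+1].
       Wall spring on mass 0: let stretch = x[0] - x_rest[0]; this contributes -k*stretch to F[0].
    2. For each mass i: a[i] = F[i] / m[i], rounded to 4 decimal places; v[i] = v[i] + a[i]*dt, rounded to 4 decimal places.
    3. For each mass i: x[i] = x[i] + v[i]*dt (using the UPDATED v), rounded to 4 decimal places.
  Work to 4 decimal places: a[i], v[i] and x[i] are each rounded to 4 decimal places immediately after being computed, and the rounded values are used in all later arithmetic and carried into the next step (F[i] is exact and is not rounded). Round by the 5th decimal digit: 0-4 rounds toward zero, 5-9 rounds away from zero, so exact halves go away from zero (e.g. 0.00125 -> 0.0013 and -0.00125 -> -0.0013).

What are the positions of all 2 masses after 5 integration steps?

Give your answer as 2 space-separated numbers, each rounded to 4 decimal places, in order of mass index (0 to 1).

Answer: 6.4540 11.9865

Derivation:
Step 0: x=[7.0000 12.0000] v=[0.0000 0.0000]
Step 1: x=[6.9600 12.0000] v=[-0.4000 0.0000]
Step 2: x=[6.8816 11.9996] v=[-0.7840 -0.0040]
Step 3: x=[6.7679 11.9980] v=[-1.1367 -0.0158]
Step 4: x=[6.6235 11.9941] v=[-1.4443 -0.0388]
Step 5: x=[6.4540 11.9865] v=[-1.6949 -0.0759]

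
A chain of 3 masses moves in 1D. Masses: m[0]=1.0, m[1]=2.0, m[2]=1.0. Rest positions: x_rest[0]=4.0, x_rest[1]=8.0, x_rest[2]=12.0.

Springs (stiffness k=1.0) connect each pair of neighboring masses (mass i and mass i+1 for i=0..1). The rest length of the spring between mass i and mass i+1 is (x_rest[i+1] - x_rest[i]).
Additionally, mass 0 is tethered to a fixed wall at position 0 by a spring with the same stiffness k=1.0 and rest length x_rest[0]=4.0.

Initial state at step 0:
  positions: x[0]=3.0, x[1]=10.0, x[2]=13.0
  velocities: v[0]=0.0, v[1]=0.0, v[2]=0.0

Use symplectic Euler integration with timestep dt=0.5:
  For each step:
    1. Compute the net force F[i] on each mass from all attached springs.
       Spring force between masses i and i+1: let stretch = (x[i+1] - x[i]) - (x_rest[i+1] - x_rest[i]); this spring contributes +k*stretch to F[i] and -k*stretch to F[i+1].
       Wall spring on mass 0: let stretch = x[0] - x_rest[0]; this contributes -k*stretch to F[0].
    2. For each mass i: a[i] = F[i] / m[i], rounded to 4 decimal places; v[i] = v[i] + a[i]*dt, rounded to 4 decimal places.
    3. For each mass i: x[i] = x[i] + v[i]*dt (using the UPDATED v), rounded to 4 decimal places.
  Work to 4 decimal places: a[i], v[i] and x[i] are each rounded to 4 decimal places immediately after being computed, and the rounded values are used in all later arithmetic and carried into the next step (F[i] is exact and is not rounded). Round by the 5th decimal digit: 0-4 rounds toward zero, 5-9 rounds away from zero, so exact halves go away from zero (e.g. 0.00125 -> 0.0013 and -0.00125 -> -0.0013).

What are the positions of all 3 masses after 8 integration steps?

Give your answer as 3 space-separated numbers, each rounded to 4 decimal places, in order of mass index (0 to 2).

Answer: 2.4221 8.6202 11.4602

Derivation:
Step 0: x=[3.0000 10.0000 13.0000] v=[0.0000 0.0000 0.0000]
Step 1: x=[4.0000 9.5000 13.2500] v=[2.0000 -1.0000 0.5000]
Step 2: x=[5.3750 8.7813 13.5625] v=[2.7500 -1.4375 0.6250]
Step 3: x=[6.2579 8.2344 13.6797] v=[1.7657 -1.0938 0.2344]
Step 4: x=[6.0704 8.1211 13.4356] v=[-0.3750 -0.2266 -0.4883]
Step 5: x=[4.8780 8.4158 12.8628] v=[-2.3849 0.5894 -1.1456]
Step 6: x=[3.3505 8.8242 12.1783] v=[-3.0550 0.8167 -1.3691]
Step 7: x=[2.3538 8.9676 11.6552] v=[-1.9934 0.2868 -1.0462]
Step 8: x=[2.4221 8.6202 11.4602] v=[0.1366 -0.6948 -0.3900]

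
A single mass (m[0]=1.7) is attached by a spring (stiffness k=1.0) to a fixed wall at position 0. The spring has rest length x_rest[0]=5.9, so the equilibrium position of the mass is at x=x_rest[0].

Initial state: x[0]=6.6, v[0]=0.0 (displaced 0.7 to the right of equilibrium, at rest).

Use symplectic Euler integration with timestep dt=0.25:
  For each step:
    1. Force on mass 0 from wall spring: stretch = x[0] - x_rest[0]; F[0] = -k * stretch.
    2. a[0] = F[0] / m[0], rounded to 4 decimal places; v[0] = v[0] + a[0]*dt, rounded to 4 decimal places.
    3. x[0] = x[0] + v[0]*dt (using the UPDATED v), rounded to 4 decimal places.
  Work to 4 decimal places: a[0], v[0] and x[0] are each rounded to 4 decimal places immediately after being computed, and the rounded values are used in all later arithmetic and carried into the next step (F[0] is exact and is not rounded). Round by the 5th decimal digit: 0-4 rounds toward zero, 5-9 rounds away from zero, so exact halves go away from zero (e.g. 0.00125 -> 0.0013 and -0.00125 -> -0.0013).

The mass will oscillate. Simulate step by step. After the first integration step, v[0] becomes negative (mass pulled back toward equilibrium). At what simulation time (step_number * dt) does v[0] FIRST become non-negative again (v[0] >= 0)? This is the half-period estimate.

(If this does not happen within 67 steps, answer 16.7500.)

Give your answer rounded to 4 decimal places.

Answer: 4.2500

Derivation:
Step 0: x=[6.6000] v=[0.0000]
Step 1: x=[6.5743] v=[-0.1030]
Step 2: x=[6.5238] v=[-0.2022]
Step 3: x=[6.4503] v=[-0.2939]
Step 4: x=[6.3566] v=[-0.3748]
Step 5: x=[6.2461] v=[-0.4420]
Step 6: x=[6.1229] v=[-0.4929]
Step 7: x=[5.9915] v=[-0.5257]
Step 8: x=[5.8567] v=[-0.5392]
Step 9: x=[5.7235] v=[-0.5328]
Step 10: x=[5.5968] v=[-0.5069]
Step 11: x=[5.4812] v=[-0.4623]
Step 12: x=[5.3810] v=[-0.4007]
Step 13: x=[5.2999] v=[-0.3244]
Step 14: x=[5.2409] v=[-0.2362]
Step 15: x=[5.2061] v=[-0.1393]
Step 16: x=[5.1968] v=[-0.0373]
Step 17: x=[5.2133] v=[0.0661]
First v>=0 after going negative at step 17, time=4.2500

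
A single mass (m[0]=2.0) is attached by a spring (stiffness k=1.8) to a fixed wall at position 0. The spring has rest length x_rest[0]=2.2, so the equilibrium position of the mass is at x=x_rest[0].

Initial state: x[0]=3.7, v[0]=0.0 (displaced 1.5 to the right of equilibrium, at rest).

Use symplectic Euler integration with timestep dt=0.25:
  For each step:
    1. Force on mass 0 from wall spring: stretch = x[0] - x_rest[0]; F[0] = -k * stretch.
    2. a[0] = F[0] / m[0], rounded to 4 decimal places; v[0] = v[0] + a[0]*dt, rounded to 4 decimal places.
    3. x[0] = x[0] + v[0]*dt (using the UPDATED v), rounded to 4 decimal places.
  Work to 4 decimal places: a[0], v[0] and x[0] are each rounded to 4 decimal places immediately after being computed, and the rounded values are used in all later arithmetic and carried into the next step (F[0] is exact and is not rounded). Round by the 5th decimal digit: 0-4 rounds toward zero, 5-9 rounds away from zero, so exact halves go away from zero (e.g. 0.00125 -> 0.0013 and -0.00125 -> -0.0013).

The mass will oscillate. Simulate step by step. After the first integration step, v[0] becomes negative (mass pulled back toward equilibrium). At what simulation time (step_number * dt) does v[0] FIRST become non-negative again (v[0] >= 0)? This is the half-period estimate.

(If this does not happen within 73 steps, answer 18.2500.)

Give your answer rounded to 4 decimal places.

Step 0: x=[3.7000] v=[0.0000]
Step 1: x=[3.6156] v=[-0.3375]
Step 2: x=[3.4516] v=[-0.6560]
Step 3: x=[3.2172] v=[-0.9376]
Step 4: x=[2.9256] v=[-1.1665]
Step 5: x=[2.5932] v=[-1.3298]
Step 6: x=[2.2386] v=[-1.4183]
Step 7: x=[1.8819] v=[-1.4270]
Step 8: x=[1.5431] v=[-1.3554]
Step 9: x=[1.2412] v=[-1.2076]
Step 10: x=[0.9932] v=[-0.9919]
Step 11: x=[0.8131] v=[-0.7204]
Step 12: x=[0.7110] v=[-0.4084]
Step 13: x=[0.6927] v=[-0.0734]
Step 14: x=[0.7592] v=[0.2658]
First v>=0 after going negative at step 14, time=3.5000

Answer: 3.5000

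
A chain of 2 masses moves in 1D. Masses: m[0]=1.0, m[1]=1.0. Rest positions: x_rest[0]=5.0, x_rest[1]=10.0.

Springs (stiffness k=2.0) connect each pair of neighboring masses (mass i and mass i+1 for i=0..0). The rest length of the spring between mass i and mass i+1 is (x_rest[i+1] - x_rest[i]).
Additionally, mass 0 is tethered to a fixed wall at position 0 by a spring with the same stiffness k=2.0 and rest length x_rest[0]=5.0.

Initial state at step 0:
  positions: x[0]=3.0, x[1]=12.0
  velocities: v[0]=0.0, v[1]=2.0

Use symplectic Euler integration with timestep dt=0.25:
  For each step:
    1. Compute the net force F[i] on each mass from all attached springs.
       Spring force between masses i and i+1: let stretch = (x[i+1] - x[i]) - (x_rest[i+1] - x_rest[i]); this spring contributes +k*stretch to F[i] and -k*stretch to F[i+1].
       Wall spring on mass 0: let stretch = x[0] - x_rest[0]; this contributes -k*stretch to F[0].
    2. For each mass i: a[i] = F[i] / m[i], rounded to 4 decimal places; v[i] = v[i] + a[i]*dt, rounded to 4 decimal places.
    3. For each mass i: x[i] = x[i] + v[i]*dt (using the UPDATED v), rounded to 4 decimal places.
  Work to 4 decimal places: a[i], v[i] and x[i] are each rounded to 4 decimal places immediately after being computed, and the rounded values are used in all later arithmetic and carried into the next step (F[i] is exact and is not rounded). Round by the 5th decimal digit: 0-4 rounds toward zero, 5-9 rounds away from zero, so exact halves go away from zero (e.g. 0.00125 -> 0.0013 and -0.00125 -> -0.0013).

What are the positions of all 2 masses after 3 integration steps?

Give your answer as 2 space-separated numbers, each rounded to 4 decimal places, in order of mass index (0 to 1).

Answer: 6.5586 10.9961

Derivation:
Step 0: x=[3.0000 12.0000] v=[0.0000 2.0000]
Step 1: x=[3.7500 12.0000] v=[3.0000 0.0000]
Step 2: x=[5.0625 11.5938] v=[5.2500 -1.6250]
Step 3: x=[6.5586 10.9961] v=[5.9844 -2.3907]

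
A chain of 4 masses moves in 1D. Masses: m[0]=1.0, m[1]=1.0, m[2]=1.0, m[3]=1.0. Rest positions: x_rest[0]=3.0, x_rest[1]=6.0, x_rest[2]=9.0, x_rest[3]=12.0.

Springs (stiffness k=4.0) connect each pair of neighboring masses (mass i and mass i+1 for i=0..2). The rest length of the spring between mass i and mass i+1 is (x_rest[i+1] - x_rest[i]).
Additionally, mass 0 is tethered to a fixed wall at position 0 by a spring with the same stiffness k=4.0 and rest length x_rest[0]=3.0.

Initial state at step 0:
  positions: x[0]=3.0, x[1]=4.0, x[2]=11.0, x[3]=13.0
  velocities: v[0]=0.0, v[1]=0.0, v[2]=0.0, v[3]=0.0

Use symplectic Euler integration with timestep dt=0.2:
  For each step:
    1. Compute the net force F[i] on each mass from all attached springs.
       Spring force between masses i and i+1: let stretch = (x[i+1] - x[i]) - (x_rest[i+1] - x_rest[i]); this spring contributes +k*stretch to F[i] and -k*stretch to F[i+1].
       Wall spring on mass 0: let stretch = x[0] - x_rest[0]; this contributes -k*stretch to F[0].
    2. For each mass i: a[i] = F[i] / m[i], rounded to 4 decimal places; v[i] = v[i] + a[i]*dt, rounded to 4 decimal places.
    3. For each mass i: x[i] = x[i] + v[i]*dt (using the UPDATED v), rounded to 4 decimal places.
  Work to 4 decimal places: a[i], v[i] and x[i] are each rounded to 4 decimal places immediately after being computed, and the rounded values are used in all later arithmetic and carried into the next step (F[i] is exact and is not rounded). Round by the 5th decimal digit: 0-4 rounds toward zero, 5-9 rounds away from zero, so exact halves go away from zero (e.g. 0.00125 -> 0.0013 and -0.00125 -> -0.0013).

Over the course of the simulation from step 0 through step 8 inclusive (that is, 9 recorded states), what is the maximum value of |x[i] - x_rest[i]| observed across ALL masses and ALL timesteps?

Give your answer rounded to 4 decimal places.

Step 0: x=[3.0000 4.0000 11.0000 13.0000] v=[0.0000 0.0000 0.0000 0.0000]
Step 1: x=[2.6800 4.9600 10.2000 13.1600] v=[-1.6000 4.8000 -4.0000 0.8000]
Step 2: x=[2.2960 6.3936 9.0352 13.3264] v=[-1.9200 7.1680 -5.8240 0.8320]
Step 3: x=[2.2003 7.5942 8.1343 13.2862] v=[-0.4787 6.0032 -4.5043 -0.2010]
Step 4: x=[2.6155 8.0182 7.9713 12.9017] v=[2.0762 2.1202 -0.8149 -1.9225]
Step 5: x=[3.4767 7.5703 8.6047 12.2083] v=[4.3060 -2.2395 3.1669 -3.4668]
Step 6: x=[4.4366 6.6329 9.6492 11.4184] v=[4.7995 -4.6869 5.2223 -3.9497]
Step 7: x=[5.0381 5.8267 10.4941 10.8254] v=[3.0073 -4.0309 4.2246 -2.9651]
Step 8: x=[4.9596 5.6411 10.6452 10.6594] v=[-0.3923 -0.9279 0.7557 -0.8301]
Max displacement = 2.0381

Answer: 2.0381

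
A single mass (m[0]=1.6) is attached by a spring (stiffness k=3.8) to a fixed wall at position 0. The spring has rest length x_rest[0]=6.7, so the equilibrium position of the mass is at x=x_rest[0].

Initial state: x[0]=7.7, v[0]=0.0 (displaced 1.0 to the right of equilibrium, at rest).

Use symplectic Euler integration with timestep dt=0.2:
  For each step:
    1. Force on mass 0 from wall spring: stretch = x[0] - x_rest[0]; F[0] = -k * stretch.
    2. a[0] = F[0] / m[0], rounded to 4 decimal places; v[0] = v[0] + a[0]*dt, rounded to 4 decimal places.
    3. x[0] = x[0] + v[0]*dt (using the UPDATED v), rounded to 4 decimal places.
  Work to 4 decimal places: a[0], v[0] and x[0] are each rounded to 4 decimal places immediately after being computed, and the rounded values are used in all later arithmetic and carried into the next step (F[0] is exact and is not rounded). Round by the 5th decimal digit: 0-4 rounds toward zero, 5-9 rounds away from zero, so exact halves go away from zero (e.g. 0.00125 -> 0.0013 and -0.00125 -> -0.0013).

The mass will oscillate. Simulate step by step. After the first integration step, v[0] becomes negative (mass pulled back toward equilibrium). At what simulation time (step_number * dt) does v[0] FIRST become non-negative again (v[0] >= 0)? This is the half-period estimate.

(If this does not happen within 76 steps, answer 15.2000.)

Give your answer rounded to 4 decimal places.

Answer: 2.2000

Derivation:
Step 0: x=[7.7000] v=[0.0000]
Step 1: x=[7.6050] v=[-0.4750]
Step 2: x=[7.4240] v=[-0.9049]
Step 3: x=[7.1742] v=[-1.2488]
Step 4: x=[6.8794] v=[-1.4740]
Step 5: x=[6.5676] v=[-1.5592]
Step 6: x=[6.2683] v=[-1.4963]
Step 7: x=[6.0101] v=[-1.2912]
Step 8: x=[5.8174] v=[-0.9635]
Step 9: x=[5.7085] v=[-0.5443]
Step 10: x=[5.6938] v=[-0.0733]
Step 11: x=[5.7747] v=[0.4046]
First v>=0 after going negative at step 11, time=2.2000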